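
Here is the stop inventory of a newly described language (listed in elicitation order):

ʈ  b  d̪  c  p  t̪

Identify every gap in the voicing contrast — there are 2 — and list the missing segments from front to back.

/ɖ/, /ɟ/

bilabial: voiceless /p/, voiced /b/.
dental: voiceless /t̪/, voiced /d̪/.
retroflex: voiceless /ʈ/, voiced —.
palatal: voiceless /c/, voiced —.
Gaps, from front to back: retroflex lacks voiced (/ɖ/); palatal lacks voiced (/ɟ/).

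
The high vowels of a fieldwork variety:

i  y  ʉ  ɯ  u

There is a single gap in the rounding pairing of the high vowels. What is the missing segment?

backness          unrounded  rounded 
front             i         y       
central           —         ʉ       
back              ɯ         u       
The central row has no unrounded member, so the gap is the central unrounded vowel /ɨ/.

/ɨ/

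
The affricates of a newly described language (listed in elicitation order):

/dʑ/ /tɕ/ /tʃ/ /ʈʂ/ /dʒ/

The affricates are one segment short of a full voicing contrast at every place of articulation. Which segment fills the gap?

Voiceless: /tʃ/ (postalveolar), /ʈʂ/ (retroflex), /tɕ/ (alveolo-palatal).
Voiced: /dʒ/ (postalveolar), /dʑ/ (alveolo-palatal).
The retroflex row has no voiced member, so the gap is the voiced retroflex affricate /ɖʐ/.

/ɖʐ/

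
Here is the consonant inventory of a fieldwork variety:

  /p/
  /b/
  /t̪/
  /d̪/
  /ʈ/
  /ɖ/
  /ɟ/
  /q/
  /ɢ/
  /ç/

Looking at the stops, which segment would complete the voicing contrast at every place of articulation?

bilabial: voiceless /p/, voiced /b/.
dental: voiceless /t̪/, voiced /d̪/.
retroflex: voiceless /ʈ/, voiced /ɖ/.
palatal: voiceless —, voiced /ɟ/.
uvular: voiceless /q/, voiced /ɢ/.
The palatal row has no voiceless member, so the gap is the voiceless palatal stop /c/.

/c/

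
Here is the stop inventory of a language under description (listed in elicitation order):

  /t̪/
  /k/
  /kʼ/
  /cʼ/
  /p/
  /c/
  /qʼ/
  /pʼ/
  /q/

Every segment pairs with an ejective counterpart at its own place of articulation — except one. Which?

/t̪/

Bilabial: /p/ ~ /pʼ/
Palatal: /c/ ~ /cʼ/
Velar: /k/ ~ /kʼ/
Uvular: /q/ ~ /qʼ/
Dental: only /t̪/ (plain); no ejective partner.
So /t̪/ is the unpaired segment.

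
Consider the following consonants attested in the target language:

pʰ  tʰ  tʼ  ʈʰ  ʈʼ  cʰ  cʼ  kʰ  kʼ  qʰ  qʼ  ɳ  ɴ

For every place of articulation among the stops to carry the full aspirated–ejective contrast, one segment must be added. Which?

bilabial: aspirated /pʰ/, ejective —.
alveolar: aspirated /tʰ/, ejective /tʼ/.
retroflex: aspirated /ʈʰ/, ejective /ʈʼ/.
palatal: aspirated /cʰ/, ejective /cʼ/.
velar: aspirated /kʰ/, ejective /kʼ/.
uvular: aspirated /qʰ/, ejective /qʼ/.
The bilabial row has no ejective member, so the gap is the ejective bilabial stop /pʼ/.

/pʼ/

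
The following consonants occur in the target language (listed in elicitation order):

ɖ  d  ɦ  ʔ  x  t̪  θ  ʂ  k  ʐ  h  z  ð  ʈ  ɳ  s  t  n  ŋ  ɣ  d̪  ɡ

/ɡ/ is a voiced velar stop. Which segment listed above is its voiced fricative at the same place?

/ɣ/

The voiced fricative at the same place is a voiced velar fricative — in this inventory, /ɣ/.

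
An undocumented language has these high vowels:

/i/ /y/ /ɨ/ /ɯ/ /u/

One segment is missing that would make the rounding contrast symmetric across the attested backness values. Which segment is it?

Unrounded: /i/ (front), /ɨ/ (central), /ɯ/ (back).
Rounded: /y/ (front), /u/ (back).
The central row has no rounded member, so the gap is the central rounded vowel /ʉ/.

/ʉ/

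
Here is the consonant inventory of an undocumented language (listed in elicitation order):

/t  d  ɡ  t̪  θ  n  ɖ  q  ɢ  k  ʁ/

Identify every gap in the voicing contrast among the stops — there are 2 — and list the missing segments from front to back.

/d̪/, /ʈ/

Voiceless: /t̪/ (dental), /t/ (alveolar), /k/ (velar), /q/ (uvular).
Voiced: /d/ (alveolar), /ɖ/ (retroflex), /ɡ/ (velar), /ɢ/ (uvular).
Gaps, from front to back: dental lacks voiced (/d̪/); retroflex lacks voiceless (/ʈ/).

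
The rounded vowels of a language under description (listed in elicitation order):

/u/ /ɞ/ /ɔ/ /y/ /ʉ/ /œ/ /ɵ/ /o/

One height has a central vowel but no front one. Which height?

high-mid

high: front /y/, central /ʉ/, back /u/.
high-mid: front —, central /ɵ/, back /o/.
low-mid: front /œ/, central /ɞ/, back /ɔ/.
Every height has a front member except high-mid, where /ø/ would be expected.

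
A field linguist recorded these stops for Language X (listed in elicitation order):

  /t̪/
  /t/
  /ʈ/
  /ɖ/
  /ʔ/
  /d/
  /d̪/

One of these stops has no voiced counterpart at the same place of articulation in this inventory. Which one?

/ʔ/

Dental: /t̪/ ~ /d̪/
Alveolar: /t/ ~ /d/
Retroflex: /ʈ/ ~ /ɖ/
Glottal: only /ʔ/ (voiceless); no voiced partner.
So /ʔ/ is the unpaired segment.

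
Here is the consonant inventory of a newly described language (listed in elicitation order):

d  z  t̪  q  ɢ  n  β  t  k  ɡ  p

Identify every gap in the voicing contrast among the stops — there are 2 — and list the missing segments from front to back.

/b/, /d̪/

Voiceless: /p/ (bilabial), /t̪/ (dental), /t/ (alveolar), /k/ (velar), /q/ (uvular).
Voiced: /d/ (alveolar), /ɡ/ (velar), /ɢ/ (uvular).
Gaps, from front to back: bilabial lacks voiced (/b/); dental lacks voiced (/d̪/).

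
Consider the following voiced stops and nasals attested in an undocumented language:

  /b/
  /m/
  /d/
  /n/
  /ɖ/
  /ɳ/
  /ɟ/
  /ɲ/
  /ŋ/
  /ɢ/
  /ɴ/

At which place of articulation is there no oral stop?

velar

bilabial: oral stop /b/, nasal /m/.
alveolar: oral stop /d/, nasal /n/.
retroflex: oral stop /ɖ/, nasal /ɳ/.
palatal: oral stop /ɟ/, nasal /ɲ/.
velar: oral stop —, nasal /ŋ/.
uvular: oral stop /ɢ/, nasal /ɴ/.
Every place of articulation has an oral stop member except velar, where /ɡ/ would be expected.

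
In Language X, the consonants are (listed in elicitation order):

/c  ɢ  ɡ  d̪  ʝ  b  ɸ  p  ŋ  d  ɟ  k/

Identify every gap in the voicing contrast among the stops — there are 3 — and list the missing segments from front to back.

bilabial: voiceless /p/, voiced /b/.
dental: voiceless —, voiced /d̪/.
alveolar: voiceless —, voiced /d/.
palatal: voiceless /c/, voiced /ɟ/.
velar: voiceless /k/, voiced /ɡ/.
uvular: voiceless —, voiced /ɢ/.
Gaps, from front to back: dental lacks voiceless (/t̪/); alveolar lacks voiceless (/t/); uvular lacks voiceless (/q/).

/t̪/, /t/, /q/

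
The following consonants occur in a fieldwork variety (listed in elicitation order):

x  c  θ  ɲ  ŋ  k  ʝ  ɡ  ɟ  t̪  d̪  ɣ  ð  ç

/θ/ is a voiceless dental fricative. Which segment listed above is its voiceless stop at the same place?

The voiceless stop at the same place is a voiceless dental stop — in this inventory, /t̪/.

/t̪/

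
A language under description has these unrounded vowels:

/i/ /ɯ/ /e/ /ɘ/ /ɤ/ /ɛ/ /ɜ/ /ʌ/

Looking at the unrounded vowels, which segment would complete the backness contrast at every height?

/ɨ/

Front: /i/ (high), /e/ (high-mid), /ɛ/ (low-mid).
Central: /ɘ/ (high-mid), /ɜ/ (low-mid).
Back: /ɯ/ (high), /ɤ/ (high-mid), /ʌ/ (low-mid).
The high row has no central member, so the gap is the high central unrounded vowel /ɨ/.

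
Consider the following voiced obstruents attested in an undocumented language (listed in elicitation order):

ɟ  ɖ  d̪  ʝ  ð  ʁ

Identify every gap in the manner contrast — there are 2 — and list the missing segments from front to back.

Stop: /d̪/ (dental), /ɖ/ (retroflex), /ɟ/ (palatal).
Fricative: /ð/ (dental), /ʝ/ (palatal), /ʁ/ (uvular).
Gaps, from front to back: retroflex lacks fricative (/ʐ/); uvular lacks stop (/ɢ/).

/ʐ/, /ɢ/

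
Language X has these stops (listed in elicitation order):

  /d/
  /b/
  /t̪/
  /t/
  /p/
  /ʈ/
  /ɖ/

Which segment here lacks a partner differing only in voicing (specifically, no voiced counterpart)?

Bilabial: /p/ ~ /b/
Alveolar: /t/ ~ /d/
Retroflex: /ʈ/ ~ /ɖ/
Dental: only /t̪/ (voiceless); no voiced partner.
So /t̪/ is the unpaired segment.

/t̪/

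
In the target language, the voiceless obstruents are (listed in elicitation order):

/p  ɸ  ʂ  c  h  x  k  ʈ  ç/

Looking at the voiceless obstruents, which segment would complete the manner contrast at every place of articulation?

/ʔ/

Stop: /p/ (bilabial), /ʈ/ (retroflex), /c/ (palatal), /k/ (velar).
Fricative: /ɸ/ (bilabial), /ʂ/ (retroflex), /ç/ (palatal), /x/ (velar), /h/ (glottal).
The glottal row has no stop member, so the gap is the glottal stop /ʔ/.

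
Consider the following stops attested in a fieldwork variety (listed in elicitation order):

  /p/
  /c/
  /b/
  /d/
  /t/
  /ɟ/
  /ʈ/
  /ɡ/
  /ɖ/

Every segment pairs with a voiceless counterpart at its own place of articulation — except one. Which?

Bilabial: /p/ ~ /b/
Alveolar: /t/ ~ /d/
Retroflex: /ʈ/ ~ /ɖ/
Palatal: /c/ ~ /ɟ/
Velar: only /ɡ/ (voiced); no voiceless partner.
So /ɡ/ is the unpaired segment.

/ɡ/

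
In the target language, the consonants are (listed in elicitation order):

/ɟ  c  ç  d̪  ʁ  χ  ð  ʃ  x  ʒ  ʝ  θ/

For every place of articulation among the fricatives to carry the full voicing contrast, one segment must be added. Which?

/ɣ/

place of articulation  voiceless  voiced  
dental            θ         ð       
postalveolar      ʃ         ʒ       
palatal           ç         ʝ       
velar             x         —       
uvular            χ         ʁ       
The velar row has no voiced member, so the gap is the voiced velar fricative /ɣ/.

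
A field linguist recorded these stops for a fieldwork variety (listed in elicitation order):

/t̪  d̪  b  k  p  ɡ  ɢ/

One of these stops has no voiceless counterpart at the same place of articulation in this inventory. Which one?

Bilabial: /p/ ~ /b/
Dental: /t̪/ ~ /d̪/
Velar: /k/ ~ /ɡ/
Uvular: only /ɢ/ (voiced); no voiceless partner.
So /ɢ/ is the unpaired segment.

/ɢ/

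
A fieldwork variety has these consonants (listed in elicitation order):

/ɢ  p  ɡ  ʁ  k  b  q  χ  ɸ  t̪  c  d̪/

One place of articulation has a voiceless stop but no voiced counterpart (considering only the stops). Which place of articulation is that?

palatal

place of articulation  voiceless  voiced  
bilabial          p         b       
dental            t̪        d̪      
palatal           c         —       
velar             k         ɡ       
uvular            q         ɢ       
Every place of articulation has a voiced member except palatal, where /ɟ/ would be expected.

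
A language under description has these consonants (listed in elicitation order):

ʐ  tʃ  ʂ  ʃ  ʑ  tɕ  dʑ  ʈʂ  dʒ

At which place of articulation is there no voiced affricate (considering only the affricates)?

retroflex

Voiceless: /tʃ/ (postalveolar), /ʈʂ/ (retroflex), /tɕ/ (alveolo-palatal).
Voiced: /dʒ/ (postalveolar), /dʑ/ (alveolo-palatal).
Every place of articulation has a voiced member except retroflex, where /ɖʐ/ would be expected.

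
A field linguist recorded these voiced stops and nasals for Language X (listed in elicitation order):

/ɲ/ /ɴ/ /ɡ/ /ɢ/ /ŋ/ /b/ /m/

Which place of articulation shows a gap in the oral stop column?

Oral stop: /b/ (bilabial), /ɡ/ (velar), /ɢ/ (uvular).
Nasal: /m/ (bilabial), /ɲ/ (palatal), /ŋ/ (velar), /ɴ/ (uvular).
Every place of articulation has an oral stop member except palatal, where /ɟ/ would be expected.

palatal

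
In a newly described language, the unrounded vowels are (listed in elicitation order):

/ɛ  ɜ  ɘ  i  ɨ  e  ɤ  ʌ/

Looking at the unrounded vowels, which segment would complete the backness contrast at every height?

/ɯ/

Front: /i/ (high), /e/ (high-mid), /ɛ/ (low-mid).
Central: /ɨ/ (high), /ɘ/ (high-mid), /ɜ/ (low-mid).
Back: /ɤ/ (high-mid), /ʌ/ (low-mid).
The high row has no back member, so the gap is the high back unrounded vowel /ɯ/.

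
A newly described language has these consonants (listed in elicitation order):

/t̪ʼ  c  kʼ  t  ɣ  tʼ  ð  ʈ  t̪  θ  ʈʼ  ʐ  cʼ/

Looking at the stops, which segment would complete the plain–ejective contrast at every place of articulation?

Plain: /t̪/ (dental), /t/ (alveolar), /ʈ/ (retroflex), /c/ (palatal).
Ejective: /t̪ʼ/ (dental), /tʼ/ (alveolar), /ʈʼ/ (retroflex), /cʼ/ (palatal), /kʼ/ (velar).
The velar row has no plain member, so the gap is the plain velar stop /k/.

/k/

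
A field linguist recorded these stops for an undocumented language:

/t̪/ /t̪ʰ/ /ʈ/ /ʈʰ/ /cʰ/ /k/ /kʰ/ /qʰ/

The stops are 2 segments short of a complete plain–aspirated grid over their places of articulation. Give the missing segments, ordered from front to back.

Plain: /t̪/ (dental), /ʈ/ (retroflex), /k/ (velar).
Aspirated: /t̪ʰ/ (dental), /ʈʰ/ (retroflex), /cʰ/ (palatal), /kʰ/ (velar), /qʰ/ (uvular).
Gaps, from front to back: palatal lacks plain (/c/); uvular lacks plain (/q/).

/c/, /q/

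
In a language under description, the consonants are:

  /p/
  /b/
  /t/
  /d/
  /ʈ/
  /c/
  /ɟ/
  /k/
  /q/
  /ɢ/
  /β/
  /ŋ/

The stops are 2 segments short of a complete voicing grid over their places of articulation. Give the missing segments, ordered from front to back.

Voiceless: /p/ (bilabial), /t/ (alveolar), /ʈ/ (retroflex), /c/ (palatal), /k/ (velar), /q/ (uvular).
Voiced: /b/ (bilabial), /d/ (alveolar), /ɟ/ (palatal), /ɢ/ (uvular).
Gaps, from front to back: retroflex lacks voiced (/ɖ/); velar lacks voiced (/ɡ/).

/ɖ/, /ɡ/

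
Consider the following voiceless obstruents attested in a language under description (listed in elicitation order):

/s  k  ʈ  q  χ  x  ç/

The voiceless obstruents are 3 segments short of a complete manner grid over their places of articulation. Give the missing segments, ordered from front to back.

/t/, /ʂ/, /c/

place of articulation  stop      fricative
alveolar          —         s       
retroflex         ʈ         —       
palatal           —         ç       
velar             k         x       
uvular            q         χ       
Gaps, from front to back: alveolar lacks stop (/t/); retroflex lacks fricative (/ʂ/); palatal lacks stop (/c/).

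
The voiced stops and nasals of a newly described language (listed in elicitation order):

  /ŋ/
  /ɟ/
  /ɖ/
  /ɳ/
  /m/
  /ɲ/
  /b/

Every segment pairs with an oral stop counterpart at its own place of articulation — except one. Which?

Bilabial: /b/ ~ /m/
Retroflex: /ɖ/ ~ /ɳ/
Palatal: /ɟ/ ~ /ɲ/
Velar: only /ŋ/ (nasal); no oral stop partner.
So /ŋ/ is the unpaired segment.

/ŋ/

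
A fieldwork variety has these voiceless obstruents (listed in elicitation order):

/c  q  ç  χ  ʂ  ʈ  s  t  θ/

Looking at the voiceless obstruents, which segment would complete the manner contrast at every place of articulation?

/t̪/

Stop: /t/ (alveolar), /ʈ/ (retroflex), /c/ (palatal), /q/ (uvular).
Fricative: /θ/ (dental), /s/ (alveolar), /ʂ/ (retroflex), /ç/ (palatal), /χ/ (uvular).
The dental row has no stop member, so the gap is the dental stop /t̪/.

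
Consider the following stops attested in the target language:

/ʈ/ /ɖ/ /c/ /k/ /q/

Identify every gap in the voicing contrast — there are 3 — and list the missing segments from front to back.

/ɟ/, /ɡ/, /ɢ/

Voiceless: /ʈ/ (retroflex), /c/ (palatal), /k/ (velar), /q/ (uvular).
Voiced: /ɖ/ (retroflex).
Gaps, from front to back: palatal lacks voiced (/ɟ/); velar lacks voiced (/ɡ/); uvular lacks voiced (/ɢ/).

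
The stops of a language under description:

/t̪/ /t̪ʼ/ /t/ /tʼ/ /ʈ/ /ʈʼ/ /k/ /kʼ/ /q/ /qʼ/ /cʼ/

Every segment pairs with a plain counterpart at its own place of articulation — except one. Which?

/cʼ/

Dental: /t̪/ ~ /t̪ʼ/
Alveolar: /t/ ~ /tʼ/
Retroflex: /ʈ/ ~ /ʈʼ/
Velar: /k/ ~ /kʼ/
Uvular: /q/ ~ /qʼ/
Palatal: only /cʼ/ (ejective); no plain partner.
So /cʼ/ is the unpaired segment.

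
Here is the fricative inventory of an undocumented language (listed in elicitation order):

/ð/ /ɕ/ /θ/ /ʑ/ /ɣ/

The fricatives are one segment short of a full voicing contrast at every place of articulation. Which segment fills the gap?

Voiceless: /θ/ (dental), /ɕ/ (alveolo-palatal).
Voiced: /ð/ (dental), /ʑ/ (alveolo-palatal), /ɣ/ (velar).
The velar row has no voiceless member, so the gap is the voiceless velar fricative /x/.

/x/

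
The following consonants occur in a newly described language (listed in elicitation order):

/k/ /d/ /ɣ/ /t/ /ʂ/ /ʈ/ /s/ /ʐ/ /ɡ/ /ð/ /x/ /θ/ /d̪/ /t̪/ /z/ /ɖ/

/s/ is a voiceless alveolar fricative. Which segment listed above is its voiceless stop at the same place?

The voiceless stop at the same place is a voiceless alveolar stop — in this inventory, /t/.

/t/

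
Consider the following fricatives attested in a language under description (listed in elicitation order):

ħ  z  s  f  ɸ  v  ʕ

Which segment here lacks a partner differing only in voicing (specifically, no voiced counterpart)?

/ɸ/

Labiodental: /f/ ~ /v/
Alveolar: /s/ ~ /z/
Pharyngeal: /ħ/ ~ /ʕ/
Bilabial: only /ɸ/ (voiceless); no voiced partner.
So /ɸ/ is the unpaired segment.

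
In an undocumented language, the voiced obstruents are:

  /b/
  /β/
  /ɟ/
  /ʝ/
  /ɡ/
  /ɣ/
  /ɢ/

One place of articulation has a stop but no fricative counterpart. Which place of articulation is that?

uvular

bilabial: stop /b/, fricative /β/.
palatal: stop /ɟ/, fricative /ʝ/.
velar: stop /ɡ/, fricative /ɣ/.
uvular: stop /ɢ/, fricative —.
Every place of articulation has a fricative member except uvular, where /ʁ/ would be expected.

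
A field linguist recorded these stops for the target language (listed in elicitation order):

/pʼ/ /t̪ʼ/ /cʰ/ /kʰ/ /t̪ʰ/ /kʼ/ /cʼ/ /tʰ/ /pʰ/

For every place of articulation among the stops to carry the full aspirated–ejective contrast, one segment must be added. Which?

/tʼ/

Aspirated: /pʰ/ (bilabial), /t̪ʰ/ (dental), /tʰ/ (alveolar), /cʰ/ (palatal), /kʰ/ (velar).
Ejective: /pʼ/ (bilabial), /t̪ʼ/ (dental), /cʼ/ (palatal), /kʼ/ (velar).
The alveolar row has no ejective member, so the gap is the ejective alveolar stop /tʼ/.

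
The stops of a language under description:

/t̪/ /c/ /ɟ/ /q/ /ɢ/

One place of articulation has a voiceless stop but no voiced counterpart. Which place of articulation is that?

dental

dental: voiceless /t̪/, voiced —.
palatal: voiceless /c/, voiced /ɟ/.
uvular: voiceless /q/, voiced /ɢ/.
Every place of articulation has a voiced member except dental, where /d̪/ would be expected.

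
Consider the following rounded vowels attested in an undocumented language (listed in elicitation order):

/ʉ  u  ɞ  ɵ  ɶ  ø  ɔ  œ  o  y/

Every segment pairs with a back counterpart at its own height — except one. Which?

/ɶ/

High: /y/ ~ /ʉ/ ~ /u/
High-mid: /ø/ ~ /ɵ/ ~ /o/
Low-mid: /œ/ ~ /ɞ/ ~ /ɔ/
Low: only /ɶ/ (front); no back partner.
So /ɶ/ is the unpaired segment.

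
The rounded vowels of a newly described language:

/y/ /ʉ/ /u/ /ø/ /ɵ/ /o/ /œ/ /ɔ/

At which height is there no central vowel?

low-mid

height            front     central   back    
high              y         ʉ         u       
high-mid          ø         ɵ         o       
low-mid           œ         —         ɔ       
Every height has a central member except low-mid, where /ɞ/ would be expected.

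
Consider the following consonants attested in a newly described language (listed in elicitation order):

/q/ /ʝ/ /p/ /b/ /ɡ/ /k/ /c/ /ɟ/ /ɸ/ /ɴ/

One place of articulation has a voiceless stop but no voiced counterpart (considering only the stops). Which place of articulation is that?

bilabial: voiceless /p/, voiced /b/.
palatal: voiceless /c/, voiced /ɟ/.
velar: voiceless /k/, voiced /ɡ/.
uvular: voiceless /q/, voiced —.
Every place of articulation has a voiced member except uvular, where /ɢ/ would be expected.

uvular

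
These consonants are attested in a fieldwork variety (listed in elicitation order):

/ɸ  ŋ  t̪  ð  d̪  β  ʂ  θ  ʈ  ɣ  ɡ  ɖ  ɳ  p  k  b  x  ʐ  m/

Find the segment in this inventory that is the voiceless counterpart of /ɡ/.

/ɡ/ is a voiced velar stop.
The voiceless counterpart is a voiceless velar stop — in this inventory, /k/.

/k/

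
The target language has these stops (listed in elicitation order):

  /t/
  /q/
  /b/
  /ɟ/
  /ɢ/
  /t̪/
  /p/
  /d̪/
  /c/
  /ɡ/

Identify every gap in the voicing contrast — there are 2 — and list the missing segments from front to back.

/d/, /k/

bilabial: voiceless /p/, voiced /b/.
dental: voiceless /t̪/, voiced /d̪/.
alveolar: voiceless /t/, voiced —.
palatal: voiceless /c/, voiced /ɟ/.
velar: voiceless —, voiced /ɡ/.
uvular: voiceless /q/, voiced /ɢ/.
Gaps, from front to back: alveolar lacks voiced (/d/); velar lacks voiceless (/k/).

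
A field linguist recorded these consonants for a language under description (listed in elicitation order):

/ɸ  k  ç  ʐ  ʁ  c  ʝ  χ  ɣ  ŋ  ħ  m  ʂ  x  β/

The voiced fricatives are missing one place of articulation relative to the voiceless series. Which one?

pharyngeal

place of articulation  voiceless  voiced  
bilabial          ɸ         β       
retroflex         ʂ         ʐ       
palatal           ç         ʝ       
velar             x         ɣ       
uvular            χ         ʁ       
pharyngeal        ħ         —       
Every place of articulation has a voiced member except pharyngeal, where /ʕ/ would be expected.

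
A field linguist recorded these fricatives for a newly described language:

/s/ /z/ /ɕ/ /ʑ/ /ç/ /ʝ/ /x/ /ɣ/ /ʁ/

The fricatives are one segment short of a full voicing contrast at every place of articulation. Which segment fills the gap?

alveolar: voiceless /s/, voiced /z/.
alveolo-palatal: voiceless /ɕ/, voiced /ʑ/.
palatal: voiceless /ç/, voiced /ʝ/.
velar: voiceless /x/, voiced /ɣ/.
uvular: voiceless —, voiced /ʁ/.
The uvular row has no voiceless member, so the gap is the voiceless uvular fricative /χ/.

/χ/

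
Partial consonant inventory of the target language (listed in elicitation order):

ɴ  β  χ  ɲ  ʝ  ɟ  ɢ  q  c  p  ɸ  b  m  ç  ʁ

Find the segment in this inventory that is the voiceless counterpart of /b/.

/p/

/b/ is a voiced bilabial stop.
The voiceless counterpart is a voiceless bilabial stop — in this inventory, /p/.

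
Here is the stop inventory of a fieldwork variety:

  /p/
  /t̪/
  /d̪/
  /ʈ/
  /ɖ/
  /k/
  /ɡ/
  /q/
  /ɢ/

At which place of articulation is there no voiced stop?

bilabial

place of articulation  voiceless  voiced  
bilabial          p         —       
dental            t̪        d̪      
retroflex         ʈ         ɖ       
velar             k         ɡ       
uvular            q         ɢ       
Every place of articulation has a voiced member except bilabial, where /b/ would be expected.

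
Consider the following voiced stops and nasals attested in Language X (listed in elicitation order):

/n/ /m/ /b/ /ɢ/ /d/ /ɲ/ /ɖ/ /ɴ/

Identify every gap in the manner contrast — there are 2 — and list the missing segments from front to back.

place of articulation  oral stop  nasal   
bilabial          b         m       
alveolar          d         n       
retroflex         ɖ         —       
palatal           —         ɲ       
uvular            ɢ         ɴ       
Gaps, from front to back: retroflex lacks nasal (/ɳ/); palatal lacks oral stop (/ɟ/).

/ɳ/, /ɟ/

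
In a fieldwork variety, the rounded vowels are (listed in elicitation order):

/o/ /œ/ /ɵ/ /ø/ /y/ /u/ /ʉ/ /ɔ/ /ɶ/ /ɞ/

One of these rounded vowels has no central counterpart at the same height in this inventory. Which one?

/ɶ/

High: /y/ ~ /ʉ/ ~ /u/
High-mid: /ø/ ~ /ɵ/ ~ /o/
Low-mid: /œ/ ~ /ɞ/ ~ /ɔ/
Low: only /ɶ/ (front); no central partner.
So /ɶ/ is the unpaired segment.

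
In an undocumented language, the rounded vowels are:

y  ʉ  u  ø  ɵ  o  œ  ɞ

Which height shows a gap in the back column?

low-mid

high: front /y/, central /ʉ/, back /u/.
high-mid: front /ø/, central /ɵ/, back /o/.
low-mid: front /œ/, central /ɞ/, back —.
Every height has a back member except low-mid, where /ɔ/ would be expected.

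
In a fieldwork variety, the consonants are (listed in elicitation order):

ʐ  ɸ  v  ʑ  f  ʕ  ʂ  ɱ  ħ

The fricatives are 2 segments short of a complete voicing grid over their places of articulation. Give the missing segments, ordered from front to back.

/β/, /ɕ/

place of articulation  voiceless  voiced  
bilabial          ɸ         —       
labiodental       f         v       
retroflex         ʂ         ʐ       
alveolo-palatal   —         ʑ       
pharyngeal        ħ         ʕ       
Gaps, from front to back: bilabial lacks voiced (/β/); alveolo-palatal lacks voiceless (/ɕ/).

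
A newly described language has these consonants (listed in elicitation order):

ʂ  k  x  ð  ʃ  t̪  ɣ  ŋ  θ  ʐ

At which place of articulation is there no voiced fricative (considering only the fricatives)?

postalveolar

dental: voiceless /θ/, voiced /ð/.
postalveolar: voiceless /ʃ/, voiced —.
retroflex: voiceless /ʂ/, voiced /ʐ/.
velar: voiceless /x/, voiced /ɣ/.
Every place of articulation has a voiced member except postalveolar, where /ʒ/ would be expected.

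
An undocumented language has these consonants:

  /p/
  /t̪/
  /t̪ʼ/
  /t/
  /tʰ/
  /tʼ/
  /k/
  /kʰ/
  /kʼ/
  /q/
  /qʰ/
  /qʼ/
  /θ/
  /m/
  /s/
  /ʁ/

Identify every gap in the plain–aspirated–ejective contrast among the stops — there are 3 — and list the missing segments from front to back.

place of articulation  plain     aspirated  ejective
bilabial          p         —         —       
dental            t̪        —         t̪ʼ     
alveolar          t         tʰ        tʼ      
velar             k         kʰ        kʼ      
uvular            q         qʰ        qʼ      
Gaps, from front to back: bilabial lacks aspirated (/pʰ/); bilabial lacks ejective (/pʼ/); dental lacks aspirated (/t̪ʰ/).

/pʰ/, /pʼ/, /t̪ʰ/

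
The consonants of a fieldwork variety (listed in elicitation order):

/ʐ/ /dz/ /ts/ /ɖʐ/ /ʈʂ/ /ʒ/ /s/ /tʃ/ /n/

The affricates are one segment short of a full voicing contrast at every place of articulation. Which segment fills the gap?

Voiceless: /ts/ (alveolar), /tʃ/ (postalveolar), /ʈʂ/ (retroflex).
Voiced: /dz/ (alveolar), /ɖʐ/ (retroflex).
The postalveolar row has no voiced member, so the gap is the voiced postalveolar affricate /dʒ/.

/dʒ/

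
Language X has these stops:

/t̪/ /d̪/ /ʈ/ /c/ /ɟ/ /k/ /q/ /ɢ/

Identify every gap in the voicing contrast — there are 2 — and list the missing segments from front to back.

Voiceless: /t̪/ (dental), /ʈ/ (retroflex), /c/ (palatal), /k/ (velar), /q/ (uvular).
Voiced: /d̪/ (dental), /ɟ/ (palatal), /ɢ/ (uvular).
Gaps, from front to back: retroflex lacks voiced (/ɖ/); velar lacks voiced (/ɡ/).

/ɖ/, /ɡ/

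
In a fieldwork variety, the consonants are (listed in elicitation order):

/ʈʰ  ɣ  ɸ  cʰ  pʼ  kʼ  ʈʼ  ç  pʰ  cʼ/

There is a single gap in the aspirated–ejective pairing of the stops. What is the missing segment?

/kʰ/

Aspirated: /pʰ/ (bilabial), /ʈʰ/ (retroflex), /cʰ/ (palatal).
Ejective: /pʼ/ (bilabial), /ʈʼ/ (retroflex), /cʼ/ (palatal), /kʼ/ (velar).
The velar row has no aspirated member, so the gap is the aspirated velar stop /kʰ/.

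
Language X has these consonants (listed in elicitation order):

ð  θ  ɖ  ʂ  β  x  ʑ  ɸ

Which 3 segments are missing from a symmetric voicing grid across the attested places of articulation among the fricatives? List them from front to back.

bilabial: voiceless /ɸ/, voiced /β/.
dental: voiceless /θ/, voiced /ð/.
retroflex: voiceless /ʂ/, voiced —.
alveolo-palatal: voiceless —, voiced /ʑ/.
velar: voiceless /x/, voiced —.
Gaps, from front to back: retroflex lacks voiced (/ʐ/); alveolo-palatal lacks voiceless (/ɕ/); velar lacks voiced (/ɣ/).

/ʐ/, /ɕ/, /ɣ/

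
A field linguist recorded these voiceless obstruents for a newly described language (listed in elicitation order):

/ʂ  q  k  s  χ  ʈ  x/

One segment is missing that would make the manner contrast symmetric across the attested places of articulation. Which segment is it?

/t/

alveolar: stop —, fricative /s/.
retroflex: stop /ʈ/, fricative /ʂ/.
velar: stop /k/, fricative /x/.
uvular: stop /q/, fricative /χ/.
The alveolar row has no stop member, so the gap is the alveolar stop /t/.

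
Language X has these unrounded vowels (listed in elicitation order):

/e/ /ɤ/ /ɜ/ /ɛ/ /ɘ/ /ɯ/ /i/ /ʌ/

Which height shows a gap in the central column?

Front: /i/ (high), /e/ (high-mid), /ɛ/ (low-mid).
Central: /ɘ/ (high-mid), /ɜ/ (low-mid).
Back: /ɯ/ (high), /ɤ/ (high-mid), /ʌ/ (low-mid).
Every height has a central member except high, where /ɨ/ would be expected.

high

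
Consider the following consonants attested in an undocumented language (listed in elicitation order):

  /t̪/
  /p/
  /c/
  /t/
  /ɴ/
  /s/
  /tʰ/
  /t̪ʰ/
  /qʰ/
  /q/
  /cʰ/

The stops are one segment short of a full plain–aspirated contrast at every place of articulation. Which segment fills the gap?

bilabial: plain /p/, aspirated —.
dental: plain /t̪/, aspirated /t̪ʰ/.
alveolar: plain /t/, aspirated /tʰ/.
palatal: plain /c/, aspirated /cʰ/.
uvular: plain /q/, aspirated /qʰ/.
The bilabial row has no aspirated member, so the gap is the aspirated bilabial stop /pʰ/.

/pʰ/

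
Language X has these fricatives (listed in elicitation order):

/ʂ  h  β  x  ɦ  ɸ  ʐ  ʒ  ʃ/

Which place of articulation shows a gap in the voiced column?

velar

bilabial: voiceless /ɸ/, voiced /β/.
postalveolar: voiceless /ʃ/, voiced /ʒ/.
retroflex: voiceless /ʂ/, voiced /ʐ/.
velar: voiceless /x/, voiced —.
glottal: voiceless /h/, voiced /ɦ/.
Every place of articulation has a voiced member except velar, where /ɣ/ would be expected.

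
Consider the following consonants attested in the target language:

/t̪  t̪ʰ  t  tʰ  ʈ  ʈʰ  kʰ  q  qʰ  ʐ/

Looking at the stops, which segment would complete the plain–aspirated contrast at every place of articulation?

/k/

place of articulation  plain     aspirated
dental            t̪        t̪ʰ     
alveolar          t         tʰ      
retroflex         ʈ         ʈʰ      
velar             —         kʰ      
uvular            q         qʰ      
The velar row has no plain member, so the gap is the plain velar stop /k/.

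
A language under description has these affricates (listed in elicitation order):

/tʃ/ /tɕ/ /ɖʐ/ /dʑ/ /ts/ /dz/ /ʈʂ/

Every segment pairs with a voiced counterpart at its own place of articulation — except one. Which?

Alveolar: /ts/ ~ /dz/
Retroflex: /ʈʂ/ ~ /ɖʐ/
Alveolo-palatal: /tɕ/ ~ /dʑ/
Postalveolar: only /tʃ/ (voiceless); no voiced partner.
So /tʃ/ is the unpaired segment.

/tʃ/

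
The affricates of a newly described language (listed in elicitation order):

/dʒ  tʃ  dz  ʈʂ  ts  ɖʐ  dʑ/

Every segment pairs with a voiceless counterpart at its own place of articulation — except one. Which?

/dʑ/

Alveolar: /ts/ ~ /dz/
Postalveolar: /tʃ/ ~ /dʒ/
Retroflex: /ʈʂ/ ~ /ɖʐ/
Alveolo-palatal: only /dʑ/ (voiced); no voiceless partner.
So /dʑ/ is the unpaired segment.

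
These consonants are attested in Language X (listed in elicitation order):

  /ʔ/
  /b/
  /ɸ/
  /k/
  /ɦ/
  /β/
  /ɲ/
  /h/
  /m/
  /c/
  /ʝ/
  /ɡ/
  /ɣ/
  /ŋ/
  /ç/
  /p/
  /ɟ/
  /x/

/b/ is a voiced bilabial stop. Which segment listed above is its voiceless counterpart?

The voiceless counterpart is a voiceless bilabial stop — in this inventory, /p/.

/p/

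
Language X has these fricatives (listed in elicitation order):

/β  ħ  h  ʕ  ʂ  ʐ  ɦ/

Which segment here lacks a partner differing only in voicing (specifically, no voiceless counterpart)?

Retroflex: /ʂ/ ~ /ʐ/
Pharyngeal: /ħ/ ~ /ʕ/
Glottal: /h/ ~ /ɦ/
Bilabial: only /β/ (voiced); no voiceless partner.
So /β/ is the unpaired segment.

/β/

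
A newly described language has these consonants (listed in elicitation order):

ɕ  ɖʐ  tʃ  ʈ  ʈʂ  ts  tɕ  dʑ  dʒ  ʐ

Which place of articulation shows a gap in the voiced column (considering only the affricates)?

Voiceless: /ts/ (alveolar), /tʃ/ (postalveolar), /ʈʂ/ (retroflex), /tɕ/ (alveolo-palatal).
Voiced: /dʒ/ (postalveolar), /ɖʐ/ (retroflex), /dʑ/ (alveolo-palatal).
Every place of articulation has a voiced member except alveolar, where /dz/ would be expected.

alveolar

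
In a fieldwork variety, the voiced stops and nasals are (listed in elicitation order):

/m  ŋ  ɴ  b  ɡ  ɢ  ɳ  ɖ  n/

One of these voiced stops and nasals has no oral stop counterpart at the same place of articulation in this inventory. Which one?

/n/

Bilabial: /b/ ~ /m/
Retroflex: /ɖ/ ~ /ɳ/
Velar: /ɡ/ ~ /ŋ/
Uvular: /ɢ/ ~ /ɴ/
Alveolar: only /n/ (nasal); no oral stop partner.
So /n/ is the unpaired segment.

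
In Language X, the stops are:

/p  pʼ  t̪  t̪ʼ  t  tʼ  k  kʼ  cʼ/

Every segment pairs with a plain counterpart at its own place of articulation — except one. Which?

Bilabial: /p/ ~ /pʼ/
Dental: /t̪/ ~ /t̪ʼ/
Alveolar: /t/ ~ /tʼ/
Velar: /k/ ~ /kʼ/
Palatal: only /cʼ/ (ejective); no plain partner.
So /cʼ/ is the unpaired segment.

/cʼ/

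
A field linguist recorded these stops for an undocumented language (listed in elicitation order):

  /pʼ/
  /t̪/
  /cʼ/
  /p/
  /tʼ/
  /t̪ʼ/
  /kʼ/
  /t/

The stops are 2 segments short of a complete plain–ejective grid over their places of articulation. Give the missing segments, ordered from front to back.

bilabial: plain /p/, ejective /pʼ/.
dental: plain /t̪/, ejective /t̪ʼ/.
alveolar: plain /t/, ejective /tʼ/.
palatal: plain —, ejective /cʼ/.
velar: plain —, ejective /kʼ/.
Gaps, from front to back: palatal lacks plain (/c/); velar lacks plain (/k/).

/c/, /k/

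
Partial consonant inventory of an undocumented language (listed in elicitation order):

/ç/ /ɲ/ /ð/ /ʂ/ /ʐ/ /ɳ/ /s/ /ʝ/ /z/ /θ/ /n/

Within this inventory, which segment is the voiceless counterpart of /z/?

/z/ is a voiced alveolar fricative.
The voiceless counterpart is a voiceless alveolar fricative — in this inventory, /s/.

/s/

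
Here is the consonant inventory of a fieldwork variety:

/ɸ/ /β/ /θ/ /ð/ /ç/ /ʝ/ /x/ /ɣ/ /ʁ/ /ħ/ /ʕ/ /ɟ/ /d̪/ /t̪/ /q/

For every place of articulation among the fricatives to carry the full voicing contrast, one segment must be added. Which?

/χ/

place of articulation  voiceless  voiced  
bilabial          ɸ         β       
dental            θ         ð       
palatal           ç         ʝ       
velar             x         ɣ       
uvular            —         ʁ       
pharyngeal        ħ         ʕ       
The uvular row has no voiceless member, so the gap is the voiceless uvular fricative /χ/.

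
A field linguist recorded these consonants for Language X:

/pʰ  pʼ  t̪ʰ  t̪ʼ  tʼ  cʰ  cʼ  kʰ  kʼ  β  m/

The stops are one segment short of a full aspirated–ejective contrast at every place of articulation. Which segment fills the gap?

Aspirated: /pʰ/ (bilabial), /t̪ʰ/ (dental), /cʰ/ (palatal), /kʰ/ (velar).
Ejective: /pʼ/ (bilabial), /t̪ʼ/ (dental), /tʼ/ (alveolar), /cʼ/ (palatal), /kʼ/ (velar).
The alveolar row has no aspirated member, so the gap is the aspirated alveolar stop /tʰ/.

/tʰ/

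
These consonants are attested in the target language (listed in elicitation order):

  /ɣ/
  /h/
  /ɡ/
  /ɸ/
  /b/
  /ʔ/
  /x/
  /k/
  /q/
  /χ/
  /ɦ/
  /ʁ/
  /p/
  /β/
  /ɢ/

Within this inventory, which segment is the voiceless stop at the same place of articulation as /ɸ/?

/p/

/ɸ/ is a voiceless bilabial fricative.
The voiceless stop at the same place is a voiceless bilabial stop — in this inventory, /p/.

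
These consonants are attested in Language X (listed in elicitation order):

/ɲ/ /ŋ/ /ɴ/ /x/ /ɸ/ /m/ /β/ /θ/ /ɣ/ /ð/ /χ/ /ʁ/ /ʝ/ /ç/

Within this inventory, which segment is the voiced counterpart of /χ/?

/χ/ is a voiceless uvular fricative.
The voiced counterpart is a voiced uvular fricative — in this inventory, /ʁ/.

/ʁ/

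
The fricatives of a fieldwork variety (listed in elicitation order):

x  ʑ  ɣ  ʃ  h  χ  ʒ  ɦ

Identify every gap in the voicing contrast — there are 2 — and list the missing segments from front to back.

/ɕ/, /ʁ/

postalveolar: voiceless /ʃ/, voiced /ʒ/.
alveolo-palatal: voiceless —, voiced /ʑ/.
velar: voiceless /x/, voiced /ɣ/.
uvular: voiceless /χ/, voiced —.
glottal: voiceless /h/, voiced /ɦ/.
Gaps, from front to back: alveolo-palatal lacks voiceless (/ɕ/); uvular lacks voiced (/ʁ/).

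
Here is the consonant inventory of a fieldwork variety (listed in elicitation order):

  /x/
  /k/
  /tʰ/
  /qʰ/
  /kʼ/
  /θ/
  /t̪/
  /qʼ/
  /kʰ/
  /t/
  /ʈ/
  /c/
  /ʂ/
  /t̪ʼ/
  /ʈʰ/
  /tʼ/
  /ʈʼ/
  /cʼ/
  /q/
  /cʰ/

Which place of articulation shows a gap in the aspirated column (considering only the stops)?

dental: plain /t̪/, aspirated —, ejective /t̪ʼ/.
alveolar: plain /t/, aspirated /tʰ/, ejective /tʼ/.
retroflex: plain /ʈ/, aspirated /ʈʰ/, ejective /ʈʼ/.
palatal: plain /c/, aspirated /cʰ/, ejective /cʼ/.
velar: plain /k/, aspirated /kʰ/, ejective /kʼ/.
uvular: plain /q/, aspirated /qʰ/, ejective /qʼ/.
Every place of articulation has an aspirated member except dental, where /t̪ʰ/ would be expected.

dental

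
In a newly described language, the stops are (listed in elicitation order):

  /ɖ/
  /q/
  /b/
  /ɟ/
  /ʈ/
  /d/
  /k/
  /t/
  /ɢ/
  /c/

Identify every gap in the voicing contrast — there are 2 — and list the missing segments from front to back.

/p/, /ɡ/

place of articulation  voiceless  voiced  
bilabial          —         b       
alveolar          t         d       
retroflex         ʈ         ɖ       
palatal           c         ɟ       
velar             k         —       
uvular            q         ɢ       
Gaps, from front to back: bilabial lacks voiceless (/p/); velar lacks voiced (/ɡ/).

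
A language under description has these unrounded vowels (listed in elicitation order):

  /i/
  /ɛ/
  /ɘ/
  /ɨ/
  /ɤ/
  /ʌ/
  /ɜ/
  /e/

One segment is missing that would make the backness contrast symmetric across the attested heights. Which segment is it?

/ɯ/

height            front     central   back    
high              i         ɨ         —       
high-mid          e         ɘ         ɤ       
low-mid           ɛ         ɜ         ʌ       
The high row has no back member, so the gap is the high back unrounded vowel /ɯ/.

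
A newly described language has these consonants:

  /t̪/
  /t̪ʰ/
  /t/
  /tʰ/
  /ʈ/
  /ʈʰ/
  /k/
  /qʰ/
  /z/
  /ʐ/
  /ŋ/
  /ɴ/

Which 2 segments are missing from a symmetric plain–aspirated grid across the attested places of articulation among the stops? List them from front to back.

/kʰ/, /q/

place of articulation  plain     aspirated
dental            t̪        t̪ʰ     
alveolar          t         tʰ      
retroflex         ʈ         ʈʰ      
velar             k         —       
uvular            —         qʰ      
Gaps, from front to back: velar lacks aspirated (/kʰ/); uvular lacks plain (/q/).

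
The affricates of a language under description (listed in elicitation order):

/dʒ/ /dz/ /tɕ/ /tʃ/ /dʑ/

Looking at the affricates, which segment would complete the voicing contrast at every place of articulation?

place of articulation  voiceless  voiced  
alveolar          —         dz      
postalveolar      tʃ        dʒ      
alveolo-palatal   tɕ        dʑ      
The alveolar row has no voiceless member, so the gap is the voiceless alveolar affricate /ts/.

/ts/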